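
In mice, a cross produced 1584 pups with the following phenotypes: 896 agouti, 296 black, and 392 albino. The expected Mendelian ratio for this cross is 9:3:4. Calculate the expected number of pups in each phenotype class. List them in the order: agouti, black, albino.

891, 297, 396

The 9:3:4 ratio has 16 parts, so with N = 1584 the expected counts are:
  agouti: 1584 × 9/16 = 891
  black: 1584 × 3/16 = 297
  albino: 1584 × 4/16 = 396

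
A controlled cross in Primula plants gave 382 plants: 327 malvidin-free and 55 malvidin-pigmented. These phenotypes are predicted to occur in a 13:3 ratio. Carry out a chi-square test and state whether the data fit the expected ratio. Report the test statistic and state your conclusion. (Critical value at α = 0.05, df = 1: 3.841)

The 13:3 ratio has 16 parts, so with N = 382 the expected counts are:
  malvidin-free: 382 × 13/16 = 310.375
  malvidin-pigmented: 382 × 3/16 = 71.625
χ² = Σ (O − E)² / E
  malvidin-free: (327 − 310.375)² / 310.375 = 0.8905
  malvidin-pigmented: (55 − 71.625)² / 71.625 = 3.8589
χ² = 0.8905 + 3.8589 = 4.7494 ≈ 4.749
Degrees of freedom = 2 − 1 = 1; critical value at α = 0.05 is 3.841.
Since 4.749 > 3.841, we reject the null hypothesis — the data do not fit the 13:3 ratio.

4.749; not consistent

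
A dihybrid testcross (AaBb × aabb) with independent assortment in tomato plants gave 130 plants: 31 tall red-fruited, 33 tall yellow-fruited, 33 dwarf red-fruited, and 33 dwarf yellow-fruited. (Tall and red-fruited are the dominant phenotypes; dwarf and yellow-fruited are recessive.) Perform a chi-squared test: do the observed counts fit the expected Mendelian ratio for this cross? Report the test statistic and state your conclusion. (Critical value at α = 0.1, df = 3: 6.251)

0.092; consistent

A dihybrid testcross with independent assortment gives a 1:1:1:1 ratio.
Expected counts for N = 130 under a 1:1:1:1 ratio (total parts = 4):
  tall red-fruited: 130 × 1/4 = 32.5
  tall yellow-fruited: 130 × 1/4 = 32.5
  dwarf red-fruited: 130 × 1/4 = 32.5
  dwarf yellow-fruited: 130 × 1/4 = 32.5
χ² = Σ (O − E)² / E
  tall red-fruited: (31 − 32.5)² / 32.5 = 0.0692
  tall yellow-fruited: (33 − 32.5)² / 32.5 = 0.0077
  dwarf red-fruited: (33 − 32.5)² / 32.5 = 0.0077
  dwarf yellow-fruited: (33 − 32.5)² / 32.5 = 0.0077
χ² = 0.0692 + 0.0077 + 0.0077 + 0.0077 = 0.0923 ≈ 0.092
Degrees of freedom = 4 − 1 = 3; critical value at α = 0.1 is 6.251.
Since 0.092 < 6.251, we fail to reject the null hypothesis — the data are consistent with the 1:1:1:1 ratio.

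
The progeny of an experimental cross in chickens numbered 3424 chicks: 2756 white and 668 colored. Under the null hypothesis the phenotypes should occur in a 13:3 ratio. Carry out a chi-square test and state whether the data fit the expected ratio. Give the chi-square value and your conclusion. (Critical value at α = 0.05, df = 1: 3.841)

Total ratio parts = 16. Expected numbers out of 3424:
  white: 3424 × 13/16 = 2782
  colored: 3424 × 3/16 = 642
χ² = Σ (O − E)² / E
  white: (2756 − 2782)² / 2782 = 0.2430
  colored: (668 − 642)² / 642 = 1.0530
χ² = 0.2430 + 1.0530 = 1.296
Degrees of freedom = 2 − 1 = 1; critical value at α = 0.05 is 3.841.
Since 1.296 < 3.841, we fail to reject the null hypothesis — the data are consistent with the 13:3 ratio.

1.296; consistent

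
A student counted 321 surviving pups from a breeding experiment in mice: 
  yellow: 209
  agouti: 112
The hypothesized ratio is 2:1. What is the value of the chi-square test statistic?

0.350

Under the 2:1 hypothesis (Σ ratio = 3, N = 321):
  yellow: 321 × 2/3 = 214
  agouti: 321 × 1/3 = 107
χ² = Σ (O − E)² / E
  yellow: (209 − 214)² / 214 = 0.1168
  agouti: (112 − 107)² / 107 = 0.2336
χ² = 0.1168 + 0.2336 = 0.3504 ≈ 0.350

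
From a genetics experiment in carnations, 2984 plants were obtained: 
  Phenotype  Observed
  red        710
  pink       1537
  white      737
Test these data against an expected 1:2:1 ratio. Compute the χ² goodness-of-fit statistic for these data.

3.203

Total ratio parts = 4. Expected numbers out of 2984:
  red: 2984 × 1/4 = 746
  pink: 2984 × 2/4 = 1492
  white: 2984 × 1/4 = 746
χ² = Σ (O − E)² / E
  red: (710 − 746)² / 746 = 1.7373
  pink: (1537 − 1492)² / 1492 = 1.3572
  white: (737 − 746)² / 746 = 0.1086
χ² = 1.7373 + 1.3572 + 0.1086 = 3.2031 ≈ 3.203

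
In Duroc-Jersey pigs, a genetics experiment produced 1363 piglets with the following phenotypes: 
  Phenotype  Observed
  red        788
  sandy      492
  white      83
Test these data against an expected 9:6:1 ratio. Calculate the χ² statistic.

1.364

Expected counts for N = 1363 under a 9:6:1 ratio (total parts = 16):
  red: 1363 × 9/16 = 766.6875
  sandy: 1363 × 6/16 = 511.125
  white: 1363 × 1/16 = 85.1875
χ² = Σ (O − E)² / E
  red: (788 − 766.6875)² / 766.6875 = 0.5924
  sandy: (492 − 511.125)² / 511.125 = 0.7156
  white: (83 − 85.1875)² / 85.1875 = 0.0562
χ² = 0.5924 + 0.7156 + 0.0562 = 1.3642 ≈ 1.364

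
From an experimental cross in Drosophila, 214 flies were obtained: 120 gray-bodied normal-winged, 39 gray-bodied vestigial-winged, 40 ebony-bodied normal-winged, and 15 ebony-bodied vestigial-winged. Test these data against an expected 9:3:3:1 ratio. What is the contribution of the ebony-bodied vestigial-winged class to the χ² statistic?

Total ratio parts = 16. Expected numbers out of 214:
  gray-bodied normal-winged: 214 × 9/16 = 120.375
  gray-bodied vestigial-winged: 214 × 3/16 = 40.125
  ebony-bodied normal-winged: 214 × 3/16 = 40.125
  ebony-bodied vestigial-winged: 214 × 1/16 = 13.375
Contribution of ebony-bodied vestigial-winged: (15 − 13.375)² / 13.375 = 0.1974

0.197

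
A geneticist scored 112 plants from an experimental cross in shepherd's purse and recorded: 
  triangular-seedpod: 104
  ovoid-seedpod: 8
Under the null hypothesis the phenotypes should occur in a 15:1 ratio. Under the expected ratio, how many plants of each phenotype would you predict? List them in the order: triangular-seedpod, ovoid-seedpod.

105, 7

The 15:1 ratio has 16 parts, so with N = 112 the expected counts are:
  triangular-seedpod: 112 × 15/16 = 105
  ovoid-seedpod: 112 × 1/16 = 7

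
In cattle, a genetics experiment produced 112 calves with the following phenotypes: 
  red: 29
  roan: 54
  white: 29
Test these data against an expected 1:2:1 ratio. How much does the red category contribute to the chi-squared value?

Under the 1:2:1 hypothesis (Σ ratio = 4, N = 112):
  red: 112 × 1/4 = 28
  roan: 112 × 2/4 = 56
  white: 112 × 1/4 = 28
Contribution of red: (29 − 28)² / 28 = 0.0357

0.036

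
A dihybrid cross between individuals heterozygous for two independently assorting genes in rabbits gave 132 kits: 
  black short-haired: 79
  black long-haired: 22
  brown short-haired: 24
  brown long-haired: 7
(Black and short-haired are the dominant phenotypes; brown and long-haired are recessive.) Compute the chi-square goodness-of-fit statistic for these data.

0.822

A dihybrid F₂ with independent assortment and complete dominance at both loci gives a 9:3:3:1 phenotypic ratio.
Under the 9:3:3:1 hypothesis (Σ ratio = 16, N = 132):
  black short-haired: 132 × 9/16 = 74.25
  black long-haired: 132 × 3/16 = 24.75
  brown short-haired: 132 × 3/16 = 24.75
  brown long-haired: 132 × 1/16 = 8.25
χ² = Σ (O − E)² / E
  black short-haired: (79 − 74.25)² / 74.25 = 0.3039
  black long-haired: (22 − 24.75)² / 24.75 = 0.3056
  brown short-haired: (24 − 24.75)² / 24.75 = 0.0227
  brown long-haired: (7 − 8.25)² / 8.25 = 0.1894
χ² = 0.3039 + 0.3056 + 0.0227 + 0.1894 = 0.8216 ≈ 0.822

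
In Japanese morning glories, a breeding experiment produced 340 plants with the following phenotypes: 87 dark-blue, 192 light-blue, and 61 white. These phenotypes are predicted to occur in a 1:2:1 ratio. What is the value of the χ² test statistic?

9.671

Under the 1:2:1 hypothesis (Σ ratio = 4, N = 340):
  dark-blue: 340 × 1/4 = 85
  light-blue: 340 × 2/4 = 170
  white: 340 × 1/4 = 85
χ² = Σ (O − E)² / E
  dark-blue: (87 − 85)² / 85 = 0.0471
  light-blue: (192 − 170)² / 170 = 2.8471
  white: (61 − 85)² / 85 = 6.7765
χ² = 0.0471 + 2.8471 + 6.7765 = 9.6707 ≈ 9.671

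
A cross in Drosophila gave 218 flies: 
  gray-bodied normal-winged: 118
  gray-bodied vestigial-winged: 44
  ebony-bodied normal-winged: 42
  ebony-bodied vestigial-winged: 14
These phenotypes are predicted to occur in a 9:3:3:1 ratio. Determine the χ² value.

0.455

Expected counts for N = 218 under a 9:3:3:1 ratio (total parts = 16):
  gray-bodied normal-winged: 218 × 9/16 = 122.625
  gray-bodied vestigial-winged: 218 × 3/16 = 40.875
  ebony-bodied normal-winged: 218 × 3/16 = 40.875
  ebony-bodied vestigial-winged: 218 × 1/16 = 13.625
χ² = Σ (O − E)² / E
  gray-bodied normal-winged: (118 − 122.625)² / 122.625 = 0.1744
  gray-bodied vestigial-winged: (44 − 40.875)² / 40.875 = 0.2389
  ebony-bodied normal-winged: (42 − 40.875)² / 40.875 = 0.0310
  ebony-bodied vestigial-winged: (14 − 13.625)² / 13.625 = 0.0103
χ² = 0.1744 + 0.2389 + 0.0310 + 0.0103 = 0.4546 ≈ 0.455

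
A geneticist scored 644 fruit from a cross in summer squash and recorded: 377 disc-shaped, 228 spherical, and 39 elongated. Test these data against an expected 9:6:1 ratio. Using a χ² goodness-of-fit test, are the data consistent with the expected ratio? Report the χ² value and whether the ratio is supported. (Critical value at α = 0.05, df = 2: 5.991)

Expected counts for N = 644 under a 9:6:1 ratio (total parts = 16):
  disc-shaped: 644 × 9/16 = 362.25
  spherical: 644 × 6/16 = 241.5
  elongated: 644 × 1/16 = 40.25
χ² = Σ (O − E)² / E
  disc-shaped: (377 − 362.25)² / 362.25 = 0.6006
  spherical: (228 − 241.5)² / 241.5 = 0.7547
  elongated: (39 − 40.25)² / 40.25 = 0.0388
χ² = 0.6006 + 0.7547 + 0.0388 = 1.3941 ≈ 1.394
Degrees of freedom = 3 − 1 = 2; critical value at α = 0.05 is 5.991.
Since 1.394 < 5.991, we fail to reject the null hypothesis — the data are consistent with the 9:6:1 ratio.

1.394; consistent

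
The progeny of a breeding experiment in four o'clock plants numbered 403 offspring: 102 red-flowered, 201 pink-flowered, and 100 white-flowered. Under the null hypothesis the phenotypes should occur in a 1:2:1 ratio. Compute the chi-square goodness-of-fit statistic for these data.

The 1:2:1 ratio has 4 parts, so with N = 403 the expected counts are:
  red-flowered: 403 × 1/4 = 100.75
  pink-flowered: 403 × 2/4 = 201.5
  white-flowered: 403 × 1/4 = 100.75
χ² = Σ (O − E)² / E
  red-flowered: (102 − 100.75)² / 100.75 = 0.0155
  pink-flowered: (201 − 201.5)² / 201.5 = 0.0012
  white-flowered: (100 − 100.75)² / 100.75 = 0.0056
χ² = 0.0155 + 0.0012 + 0.0056 = 0.0223 ≈ 0.022

0.022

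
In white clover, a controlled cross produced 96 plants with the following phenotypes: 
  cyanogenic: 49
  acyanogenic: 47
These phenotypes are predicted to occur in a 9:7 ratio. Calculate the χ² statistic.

1.058

Total ratio parts = 16. Expected numbers out of 96:
  cyanogenic: 96 × 9/16 = 54
  acyanogenic: 96 × 7/16 = 42
χ² = Σ (O − E)² / E
  cyanogenic: (49 − 54)² / 54 = 0.4630
  acyanogenic: (47 − 42)² / 42 = 0.5952
χ² = 0.4630 + 0.5952 = 1.0582 ≈ 1.058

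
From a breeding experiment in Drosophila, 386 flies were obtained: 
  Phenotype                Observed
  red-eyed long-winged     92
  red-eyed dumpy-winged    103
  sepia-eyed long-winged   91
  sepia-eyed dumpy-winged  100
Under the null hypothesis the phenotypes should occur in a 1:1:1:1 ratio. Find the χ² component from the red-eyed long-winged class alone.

Total ratio parts = 4. Expected numbers out of 386:
  red-eyed long-winged: 386 × 1/4 = 96.5
  red-eyed dumpy-winged: 386 × 1/4 = 96.5
  sepia-eyed long-winged: 386 × 1/4 = 96.5
  sepia-eyed dumpy-winged: 386 × 1/4 = 96.5
Contribution of red-eyed long-winged: (92 − 96.5)² / 96.5 = 0.2098

0.210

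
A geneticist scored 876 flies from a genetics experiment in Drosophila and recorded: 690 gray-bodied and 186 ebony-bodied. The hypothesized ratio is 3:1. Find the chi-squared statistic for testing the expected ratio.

Expected counts for N = 876 under a 3:1 ratio (total parts = 4):
  gray-bodied: 876 × 3/4 = 657
  ebony-bodied: 876 × 1/4 = 219
χ² = Σ (O − E)² / E
  gray-bodied: (690 − 657)² / 657 = 1.6575
  ebony-bodied: (186 − 219)² / 219 = 4.9726
χ² = 1.6575 + 4.9726 = 6.6301 ≈ 6.630

6.630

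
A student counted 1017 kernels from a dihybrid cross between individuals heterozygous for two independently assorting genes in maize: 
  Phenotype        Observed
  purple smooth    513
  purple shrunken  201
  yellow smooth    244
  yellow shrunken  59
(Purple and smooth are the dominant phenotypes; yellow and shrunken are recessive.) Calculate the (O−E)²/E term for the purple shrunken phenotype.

0.558

A dihybrid F₂ with independent assortment and complete dominance at both loci gives a 9:3:3:1 phenotypic ratio.
The 9:3:3:1 ratio has 16 parts, so with N = 1017 the expected counts are:
  purple smooth: 1017 × 9/16 = 572.0625
  purple shrunken: 1017 × 3/16 = 190.6875
  yellow smooth: 1017 × 3/16 = 190.6875
  yellow shrunken: 1017 × 1/16 = 63.5625
Contribution of purple shrunken: (201 − 190.6875)² / 190.6875 = 0.5577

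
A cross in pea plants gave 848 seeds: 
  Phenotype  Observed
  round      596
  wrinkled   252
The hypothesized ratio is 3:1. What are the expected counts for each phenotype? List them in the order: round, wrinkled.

Total ratio parts = 4. Expected numbers out of 848:
  round: 848 × 3/4 = 636
  wrinkled: 848 × 1/4 = 212

636, 212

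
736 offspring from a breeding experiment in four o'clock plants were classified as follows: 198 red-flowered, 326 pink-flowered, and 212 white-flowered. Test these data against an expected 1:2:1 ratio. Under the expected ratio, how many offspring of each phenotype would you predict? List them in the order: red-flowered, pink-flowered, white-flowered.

Total ratio parts = 4. Expected numbers out of 736:
  red-flowered: 736 × 1/4 = 184
  pink-flowered: 736 × 2/4 = 368
  white-flowered: 736 × 1/4 = 184

184, 368, 184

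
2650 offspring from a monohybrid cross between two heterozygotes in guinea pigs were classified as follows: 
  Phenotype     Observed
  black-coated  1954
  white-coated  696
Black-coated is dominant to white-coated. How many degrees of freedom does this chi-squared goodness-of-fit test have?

For a monohybrid cross between heterozygotes with complete dominance, the expected phenotypic ratio is 3:1.
A goodness-of-fit test with 2 phenotype classes has df = 2 − 1 = 1.

1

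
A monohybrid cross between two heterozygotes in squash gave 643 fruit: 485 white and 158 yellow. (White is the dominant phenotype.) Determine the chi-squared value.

For a monohybrid cross between heterozygotes with complete dominance, the expected phenotypic ratio is 3:1.
Total ratio parts = 4. Expected numbers out of 643:
  white: 643 × 3/4 = 482.25
  yellow: 643 × 1/4 = 160.75
χ² = Σ (O − E)² / E
  white: (485 − 482.25)² / 482.25 = 0.0157
  yellow: (158 − 160.75)² / 160.75 = 0.0470
χ² = 0.0157 + 0.0470 = 0.0627 ≈ 0.063

0.063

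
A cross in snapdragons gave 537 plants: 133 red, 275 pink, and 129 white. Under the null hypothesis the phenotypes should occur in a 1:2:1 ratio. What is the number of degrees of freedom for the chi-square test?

2

A goodness-of-fit test with 3 phenotype classes has df = 3 − 1 = 2.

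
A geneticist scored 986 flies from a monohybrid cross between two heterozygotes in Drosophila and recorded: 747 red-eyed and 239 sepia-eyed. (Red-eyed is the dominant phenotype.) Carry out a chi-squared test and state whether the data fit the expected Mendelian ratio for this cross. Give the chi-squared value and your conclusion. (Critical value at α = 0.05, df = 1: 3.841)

0.304; consistent

For a monohybrid cross between heterozygotes with complete dominance, the expected phenotypic ratio is 3:1.
Under the 3:1 hypothesis (Σ ratio = 4, N = 986):
  red-eyed: 986 × 3/4 = 739.5
  sepia-eyed: 986 × 1/4 = 246.5
χ² = Σ (O − E)² / E
  red-eyed: (747 − 739.5)² / 739.5 = 0.0761
  sepia-eyed: (239 − 246.5)² / 246.5 = 0.2282
χ² = 0.0761 + 0.2282 = 0.3043 ≈ 0.304
Degrees of freedom = 2 − 1 = 1; critical value at α = 0.05 is 3.841.
Since 0.304 < 3.841, we fail to reject the null hypothesis — the data are consistent with the 3:1 ratio.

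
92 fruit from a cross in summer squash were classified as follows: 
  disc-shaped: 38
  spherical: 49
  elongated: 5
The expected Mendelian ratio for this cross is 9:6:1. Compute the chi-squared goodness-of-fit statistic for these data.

9.845

Total ratio parts = 16. Expected numbers out of 92:
  disc-shaped: 92 × 9/16 = 51.75
  spherical: 92 × 6/16 = 34.5
  elongated: 92 × 1/16 = 5.75
χ² = Σ (O − E)² / E
  disc-shaped: (38 − 51.75)² / 51.75 = 3.6534
  spherical: (49 − 34.5)² / 34.5 = 6.0942
  elongated: (5 − 5.75)² / 5.75 = 0.0978
χ² = 3.6534 + 6.0942 + 0.0978 = 9.8454 ≈ 9.845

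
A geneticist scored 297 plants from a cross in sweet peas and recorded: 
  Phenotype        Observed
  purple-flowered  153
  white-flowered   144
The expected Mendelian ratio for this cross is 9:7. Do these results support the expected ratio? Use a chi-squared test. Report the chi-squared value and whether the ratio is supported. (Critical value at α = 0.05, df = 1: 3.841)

Expected counts for N = 297 under a 9:7 ratio (total parts = 16):
  purple-flowered: 297 × 9/16 = 167.0625
  white-flowered: 297 × 7/16 = 129.9375
χ² = Σ (O − E)² / E
  purple-flowered: (153 − 167.0625)² / 167.0625 = 1.1837
  white-flowered: (144 − 129.9375)² / 129.9375 = 1.5219
χ² = 1.1837 + 1.5219 = 2.7056 ≈ 2.706
Degrees of freedom = 2 − 1 = 1; critical value at α = 0.05 is 3.841.
Since 2.706 < 3.841, we fail to reject the null hypothesis — the data are consistent with the 9:7 ratio.

2.706; consistent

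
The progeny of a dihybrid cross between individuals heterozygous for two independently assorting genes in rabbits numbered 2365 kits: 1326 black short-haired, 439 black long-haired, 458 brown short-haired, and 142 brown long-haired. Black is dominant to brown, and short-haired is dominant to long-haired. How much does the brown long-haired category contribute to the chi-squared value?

0.229

A dihybrid F₂ with independent assortment and complete dominance at both loci gives a 9:3:3:1 phenotypic ratio.
Total ratio parts = 16. Expected numbers out of 2365:
  black short-haired: 2365 × 9/16 = 1330.3125
  black long-haired: 2365 × 3/16 = 443.4375
  brown short-haired: 2365 × 3/16 = 443.4375
  brown long-haired: 2365 × 1/16 = 147.8125
Contribution of brown long-haired: (142 − 147.8125)² / 147.8125 = 0.2286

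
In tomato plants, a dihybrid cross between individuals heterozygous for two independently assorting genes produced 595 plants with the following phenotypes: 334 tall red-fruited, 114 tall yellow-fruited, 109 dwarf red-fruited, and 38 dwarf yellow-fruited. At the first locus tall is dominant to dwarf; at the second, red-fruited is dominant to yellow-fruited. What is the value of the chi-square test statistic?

A dihybrid F₂ with independent assortment and complete dominance at both loci gives a 9:3:3:1 phenotypic ratio.
Total ratio parts = 16. Expected numbers out of 595:
  tall red-fruited: 595 × 9/16 = 334.6875
  tall yellow-fruited: 595 × 3/16 = 111.5625
  dwarf red-fruited: 595 × 3/16 = 111.5625
  dwarf yellow-fruited: 595 × 1/16 = 37.1875
χ² = Σ (O − E)² / E
  tall red-fruited: (334 − 334.6875)² / 334.6875 = 0.0014
  tall yellow-fruited: (114 − 111.5625)² / 111.5625 = 0.0533
  dwarf red-fruited: (109 − 111.5625)² / 111.5625 = 0.0589
  dwarf yellow-fruited: (38 − 37.1875)² / 37.1875 = 0.0178
χ² = 0.0014 + 0.0533 + 0.0589 + 0.0178 = 0.1314 ≈ 0.131

0.131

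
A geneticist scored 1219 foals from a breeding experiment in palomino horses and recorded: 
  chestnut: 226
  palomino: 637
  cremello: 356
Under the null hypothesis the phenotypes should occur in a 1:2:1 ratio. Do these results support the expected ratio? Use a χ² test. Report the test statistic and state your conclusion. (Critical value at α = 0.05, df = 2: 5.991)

The 1:2:1 ratio has 4 parts, so with N = 1219 the expected counts are:
  chestnut: 1219 × 1/4 = 304.75
  palomino: 1219 × 2/4 = 609.5
  cremello: 1219 × 1/4 = 304.75
χ² = Σ (O − E)² / E
  chestnut: (226 − 304.75)² / 304.75 = 20.3497
  palomino: (637 − 609.5)² / 609.5 = 1.2408
  cremello: (356 − 304.75)² / 304.75 = 8.6187
χ² = 20.3497 + 1.2408 + 8.6187 = 30.2092 ≈ 30.209
Degrees of freedom = 3 − 1 = 2; critical value at α = 0.05 is 5.991.
Since 30.209 > 5.991, we reject the null hypothesis — the data do not fit the 1:2:1 ratio.

30.209; not consistent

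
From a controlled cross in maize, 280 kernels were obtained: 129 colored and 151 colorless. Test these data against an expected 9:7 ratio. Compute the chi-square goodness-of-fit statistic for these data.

Total ratio parts = 16. Expected numbers out of 280:
  colored: 280 × 9/16 = 157.5
  colorless: 280 × 7/16 = 122.5
χ² = Σ (O − E)² / E
  colored: (129 − 157.5)² / 157.5 = 5.1571
  colorless: (151 − 122.5)² / 122.5 = 6.6306
χ² = 5.1571 + 6.6306 = 11.7877 ≈ 11.788

11.788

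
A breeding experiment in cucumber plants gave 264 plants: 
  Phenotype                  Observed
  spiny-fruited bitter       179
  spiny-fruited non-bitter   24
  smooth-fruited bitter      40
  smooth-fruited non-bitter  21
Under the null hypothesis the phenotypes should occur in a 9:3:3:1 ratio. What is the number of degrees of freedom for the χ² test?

A goodness-of-fit test with 4 phenotype classes has df = 4 − 1 = 3.

3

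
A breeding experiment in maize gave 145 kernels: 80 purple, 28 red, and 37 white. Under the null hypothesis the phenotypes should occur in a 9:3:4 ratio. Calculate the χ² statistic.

The 9:3:4 ratio has 16 parts, so with N = 145 the expected counts are:
  purple: 145 × 9/16 = 81.5625
  red: 145 × 3/16 = 27.1875
  white: 145 × 4/16 = 36.25
χ² = Σ (O − E)² / E
  purple: (80 − 81.5625)² / 81.5625 = 0.0299
  red: (28 − 27.1875)² / 27.1875 = 0.0243
  white: (37 − 36.25)² / 36.25 = 0.0155
χ² = 0.0299 + 0.0243 + 0.0155 = 0.0697 ≈ 0.070

0.070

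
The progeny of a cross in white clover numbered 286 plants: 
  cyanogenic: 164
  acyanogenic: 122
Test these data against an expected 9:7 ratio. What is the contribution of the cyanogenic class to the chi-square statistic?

The 9:7 ratio has 16 parts, so with N = 286 the expected counts are:
  cyanogenic: 286 × 9/16 = 160.875
  acyanogenic: 286 × 7/16 = 125.125
Contribution of cyanogenic: (164 − 160.875)² / 160.875 = 0.0607

0.061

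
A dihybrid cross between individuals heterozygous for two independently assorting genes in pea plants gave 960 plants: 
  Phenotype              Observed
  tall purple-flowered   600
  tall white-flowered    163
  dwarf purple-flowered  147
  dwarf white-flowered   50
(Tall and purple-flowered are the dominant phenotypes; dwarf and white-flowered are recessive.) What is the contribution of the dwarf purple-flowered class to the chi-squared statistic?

A dihybrid F₂ with independent assortment and complete dominance at both loci gives a 9:3:3:1 phenotypic ratio.
Under the 9:3:3:1 hypothesis (Σ ratio = 16, N = 960):
  tall purple-flowered: 960 × 9/16 = 540
  tall white-flowered: 960 × 3/16 = 180
  dwarf purple-flowered: 960 × 3/16 = 180
  dwarf white-flowered: 960 × 1/16 = 60
Contribution of dwarf purple-flowered: (147 − 180)² / 180 = 6.0500

6.050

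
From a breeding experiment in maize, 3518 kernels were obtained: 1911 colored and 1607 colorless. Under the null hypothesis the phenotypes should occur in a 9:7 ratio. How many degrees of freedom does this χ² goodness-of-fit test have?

A goodness-of-fit test with 2 phenotype classes has df = 2 − 1 = 1.

1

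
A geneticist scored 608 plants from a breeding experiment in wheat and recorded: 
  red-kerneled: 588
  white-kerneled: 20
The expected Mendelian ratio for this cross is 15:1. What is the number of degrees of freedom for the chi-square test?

A goodness-of-fit test with 2 phenotype classes has df = 2 − 1 = 1.

1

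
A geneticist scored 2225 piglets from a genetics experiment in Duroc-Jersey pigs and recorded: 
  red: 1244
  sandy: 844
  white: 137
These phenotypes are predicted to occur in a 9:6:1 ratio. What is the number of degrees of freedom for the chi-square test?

2

A goodness-of-fit test with 3 phenotype classes has df = 3 − 1 = 2.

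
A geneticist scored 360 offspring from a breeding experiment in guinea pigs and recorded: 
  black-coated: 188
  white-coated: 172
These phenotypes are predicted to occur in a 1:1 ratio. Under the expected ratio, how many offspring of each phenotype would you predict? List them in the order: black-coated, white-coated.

180, 180

Under the 1:1 hypothesis (Σ ratio = 2, N = 360):
  black-coated: 360 × 1/2 = 180
  white-coated: 360 × 1/2 = 180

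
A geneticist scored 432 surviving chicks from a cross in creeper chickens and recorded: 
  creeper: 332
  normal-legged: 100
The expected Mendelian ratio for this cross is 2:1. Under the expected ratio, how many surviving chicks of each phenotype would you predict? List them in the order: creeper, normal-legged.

288, 144

Expected counts for N = 432 under a 2:1 ratio (total parts = 3):
  creeper: 432 × 2/3 = 288
  normal-legged: 432 × 1/3 = 144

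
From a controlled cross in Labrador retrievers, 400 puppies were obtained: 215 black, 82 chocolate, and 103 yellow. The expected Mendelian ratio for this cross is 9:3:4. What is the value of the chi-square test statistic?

1.188

Expected counts for N = 400 under a 9:3:4 ratio (total parts = 16):
  black: 400 × 9/16 = 225
  chocolate: 400 × 3/16 = 75
  yellow: 400 × 4/16 = 100
χ² = Σ (O − E)² / E
  black: (215 − 225)² / 225 = 0.4444
  chocolate: (82 − 75)² / 75 = 0.6533
  yellow: (103 − 100)² / 100 = 0.0900
χ² = 0.4444 + 0.6533 + 0.0900 = 1.1877 ≈ 1.188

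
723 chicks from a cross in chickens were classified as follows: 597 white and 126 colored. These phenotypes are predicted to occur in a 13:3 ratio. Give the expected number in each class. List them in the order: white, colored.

The 13:3 ratio has 16 parts, so with N = 723 the expected counts are:
  white: 723 × 13/16 = 587.4375
  colored: 723 × 3/16 = 135.5625

587.4375, 135.5625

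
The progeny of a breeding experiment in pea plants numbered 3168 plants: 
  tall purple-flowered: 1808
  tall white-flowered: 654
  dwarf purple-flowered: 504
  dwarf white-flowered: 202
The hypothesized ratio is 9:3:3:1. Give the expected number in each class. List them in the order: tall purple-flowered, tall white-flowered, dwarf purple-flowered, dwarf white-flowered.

Total ratio parts = 16. Expected numbers out of 3168:
  tall purple-flowered: 3168 × 9/16 = 1782
  tall white-flowered: 3168 × 3/16 = 594
  dwarf purple-flowered: 3168 × 3/16 = 594
  dwarf white-flowered: 3168 × 1/16 = 198

1782, 594, 594, 198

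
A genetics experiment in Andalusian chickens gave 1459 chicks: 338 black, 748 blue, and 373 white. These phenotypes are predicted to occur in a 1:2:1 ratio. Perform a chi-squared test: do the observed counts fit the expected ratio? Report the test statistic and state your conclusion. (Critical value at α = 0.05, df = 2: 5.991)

Under the 1:2:1 hypothesis (Σ ratio = 4, N = 1459):
  black: 1459 × 1/4 = 364.75
  blue: 1459 × 2/4 = 729.5
  white: 1459 × 1/4 = 364.75
χ² = Σ (O − E)² / E
  black: (338 − 364.75)² / 364.75 = 1.9618
  blue: (748 − 729.5)² / 729.5 = 0.4692
  white: (373 − 364.75)² / 364.75 = 0.1866
χ² = 1.9618 + 0.4692 + 0.1866 = 2.6176 ≈ 2.618
Degrees of freedom = 3 − 1 = 2; critical value at α = 0.05 is 5.991.
Since 2.618 < 5.991, we fail to reject the null hypothesis — the data are consistent with the 1:2:1 ratio.

2.618; consistent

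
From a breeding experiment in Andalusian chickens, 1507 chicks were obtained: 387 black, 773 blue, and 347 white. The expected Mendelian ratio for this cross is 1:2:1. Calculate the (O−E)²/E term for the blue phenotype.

0.505

Expected counts for N = 1507 under a 1:2:1 ratio (total parts = 4):
  black: 1507 × 1/4 = 376.75
  blue: 1507 × 2/4 = 753.5
  white: 1507 × 1/4 = 376.75
Contribution of blue: (773 − 753.5)² / 753.5 = 0.5046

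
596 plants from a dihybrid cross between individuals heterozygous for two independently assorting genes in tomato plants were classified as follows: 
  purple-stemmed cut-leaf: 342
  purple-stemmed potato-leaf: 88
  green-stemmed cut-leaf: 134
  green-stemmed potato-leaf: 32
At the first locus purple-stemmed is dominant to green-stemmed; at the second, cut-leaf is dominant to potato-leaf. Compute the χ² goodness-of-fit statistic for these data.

10.353

A dihybrid F₂ with independent assortment and complete dominance at both loci gives a 9:3:3:1 phenotypic ratio.
Expected counts for N = 596 under a 9:3:3:1 ratio (total parts = 16):
  purple-stemmed cut-leaf: 596 × 9/16 = 335.25
  purple-stemmed potato-leaf: 596 × 3/16 = 111.75
  green-stemmed cut-leaf: 596 × 3/16 = 111.75
  green-stemmed potato-leaf: 596 × 1/16 = 37.25
χ² = Σ (O − E)² / E
  purple-stemmed cut-leaf: (342 − 335.25)² / 335.25 = 0.1359
  purple-stemmed potato-leaf: (88 − 111.75)² / 111.75 = 5.0475
  green-stemmed cut-leaf: (134 − 111.75)² / 111.75 = 4.4301
  green-stemmed potato-leaf: (32 − 37.25)² / 37.25 = 0.7399
χ² = 0.1359 + 5.0475 + 4.4301 + 0.7399 = 10.3534 ≈ 10.353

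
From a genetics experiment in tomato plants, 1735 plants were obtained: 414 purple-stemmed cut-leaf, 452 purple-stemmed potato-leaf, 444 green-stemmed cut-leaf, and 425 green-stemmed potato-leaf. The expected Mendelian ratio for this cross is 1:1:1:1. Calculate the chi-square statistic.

Under the 1:1:1:1 hypothesis (Σ ratio = 4, N = 1735):
  purple-stemmed cut-leaf: 1735 × 1/4 = 433.75
  purple-stemmed potato-leaf: 1735 × 1/4 = 433.75
  green-stemmed cut-leaf: 1735 × 1/4 = 433.75
  green-stemmed potato-leaf: 1735 × 1/4 = 433.75
χ² = Σ (O − E)² / E
  purple-stemmed cut-leaf: (414 − 433.75)² / 433.75 = 0.8993
  purple-stemmed potato-leaf: (452 − 433.75)² / 433.75 = 0.7679
  green-stemmed cut-leaf: (444 − 433.75)² / 433.75 = 0.2422
  green-stemmed potato-leaf: (425 − 433.75)² / 433.75 = 0.1765
χ² = 0.8993 + 0.7679 + 0.2422 + 0.1765 = 2.0859 ≈ 2.086

2.086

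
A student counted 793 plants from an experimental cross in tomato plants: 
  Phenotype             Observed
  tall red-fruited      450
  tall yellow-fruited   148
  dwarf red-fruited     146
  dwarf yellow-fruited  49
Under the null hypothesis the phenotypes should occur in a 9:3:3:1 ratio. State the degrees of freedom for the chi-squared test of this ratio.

A goodness-of-fit test with 4 phenotype classes has df = 4 − 1 = 3.

3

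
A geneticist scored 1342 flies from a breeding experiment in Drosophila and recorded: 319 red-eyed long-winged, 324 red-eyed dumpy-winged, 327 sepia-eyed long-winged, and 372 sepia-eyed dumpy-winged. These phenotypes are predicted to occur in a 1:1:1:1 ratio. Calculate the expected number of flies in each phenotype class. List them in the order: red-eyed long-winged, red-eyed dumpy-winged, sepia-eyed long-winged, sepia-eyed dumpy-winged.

The 1:1:1:1 ratio has 4 parts, so with N = 1342 the expected counts are:
  red-eyed long-winged: 1342 × 1/4 = 335.5
  red-eyed dumpy-winged: 1342 × 1/4 = 335.5
  sepia-eyed long-winged: 1342 × 1/4 = 335.5
  sepia-eyed dumpy-winged: 1342 × 1/4 = 335.5

335.5, 335.5, 335.5, 335.5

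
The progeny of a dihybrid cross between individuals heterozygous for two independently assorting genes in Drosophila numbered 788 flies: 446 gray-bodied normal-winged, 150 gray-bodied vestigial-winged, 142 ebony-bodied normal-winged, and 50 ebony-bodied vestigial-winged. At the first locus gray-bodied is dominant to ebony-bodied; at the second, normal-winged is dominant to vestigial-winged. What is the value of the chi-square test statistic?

A dihybrid F₂ with independent assortment and complete dominance at both loci gives a 9:3:3:1 phenotypic ratio.
Total ratio parts = 16. Expected numbers out of 788:
  gray-bodied normal-winged: 788 × 9/16 = 443.25
  gray-bodied vestigial-winged: 788 × 3/16 = 147.75
  ebony-bodied normal-winged: 788 × 3/16 = 147.75
  ebony-bodied vestigial-winged: 788 × 1/16 = 49.25
χ² = Σ (O − E)² / E
  gray-bodied normal-winged: (446 − 443.25)² / 443.25 = 0.0171
  gray-bodied vestigial-winged: (150 − 147.75)² / 147.75 = 0.0343
  ebony-bodied normal-winged: (142 − 147.75)² / 147.75 = 0.2238
  ebony-bodied vestigial-winged: (50 − 49.25)² / 49.25 = 0.0114
χ² = 0.0171 + 0.0343 + 0.2238 + 0.0114 = 0.2866 ≈ 0.287

0.287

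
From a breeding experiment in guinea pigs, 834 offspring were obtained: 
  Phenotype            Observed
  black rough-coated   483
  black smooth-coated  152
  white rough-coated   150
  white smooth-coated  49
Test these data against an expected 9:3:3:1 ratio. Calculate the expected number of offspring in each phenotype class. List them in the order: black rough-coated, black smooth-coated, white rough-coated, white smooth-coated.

469.125, 156.375, 156.375, 52.125

Total ratio parts = 16. Expected numbers out of 834:
  black rough-coated: 834 × 9/16 = 469.125
  black smooth-coated: 834 × 3/16 = 156.375
  white rough-coated: 834 × 3/16 = 156.375
  white smooth-coated: 834 × 1/16 = 52.125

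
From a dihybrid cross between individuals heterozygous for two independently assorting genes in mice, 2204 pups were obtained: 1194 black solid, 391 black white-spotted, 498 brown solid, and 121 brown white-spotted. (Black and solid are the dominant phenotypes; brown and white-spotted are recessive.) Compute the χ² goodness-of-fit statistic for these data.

A dihybrid F₂ with independent assortment and complete dominance at both loci gives a 9:3:3:1 phenotypic ratio.
The 9:3:3:1 ratio has 16 parts, so with N = 2204 the expected counts are:
  black solid: 2204 × 9/16 = 1239.75
  black white-spotted: 2204 × 3/16 = 413.25
  brown solid: 2204 × 3/16 = 413.25
  brown white-spotted: 2204 × 1/16 = 137.75
χ² = Σ (O − E)² / E
  black solid: (1194 − 1239.75)² / 1239.75 = 1.6883
  black white-spotted: (391 − 413.25)² / 413.25 = 1.1980
  brown solid: (498 − 413.25)² / 413.25 = 17.3807
  brown white-spotted: (121 − 137.75)² / 137.75 = 2.0368
χ² = 1.6883 + 1.1980 + 17.3807 + 2.0368 = 22.3038 ≈ 22.304

22.304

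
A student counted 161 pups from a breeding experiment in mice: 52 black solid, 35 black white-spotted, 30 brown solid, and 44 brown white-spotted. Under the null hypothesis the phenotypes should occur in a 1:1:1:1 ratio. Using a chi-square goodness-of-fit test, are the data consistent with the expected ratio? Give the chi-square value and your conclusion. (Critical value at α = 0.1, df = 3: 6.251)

Total ratio parts = 4. Expected numbers out of 161:
  black solid: 161 × 1/4 = 40.25
  black white-spotted: 161 × 1/4 = 40.25
  brown solid: 161 × 1/4 = 40.25
  brown white-spotted: 161 × 1/4 = 40.25
χ² = Σ (O − E)² / E
  black solid: (52 − 40.25)² / 40.25 = 3.4301
  black white-spotted: (35 − 40.25)² / 40.25 = 0.6848
  brown solid: (30 − 40.25)² / 40.25 = 2.6102
  brown white-spotted: (44 − 40.25)² / 40.25 = 0.3494
χ² = 3.4301 + 0.6848 + 2.6102 + 0.3494 = 7.0745 ≈ 7.075
Degrees of freedom = 4 − 1 = 3; critical value at α = 0.1 is 6.251.
Since 7.075 > 6.251, we reject the null hypothesis — the data do not fit the 1:1:1:1 ratio.

7.075; not consistent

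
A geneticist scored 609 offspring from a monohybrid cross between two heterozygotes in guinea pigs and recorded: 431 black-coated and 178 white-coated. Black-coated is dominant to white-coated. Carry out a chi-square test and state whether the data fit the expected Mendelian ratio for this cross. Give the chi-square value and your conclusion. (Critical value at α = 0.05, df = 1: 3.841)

5.807; not consistent

For a monohybrid cross between heterozygotes with complete dominance, the expected phenotypic ratio is 3:1.
Total ratio parts = 4. Expected numbers out of 609:
  black-coated: 609 × 3/4 = 456.75
  white-coated: 609 × 1/4 = 152.25
χ² = Σ (O − E)² / E
  black-coated: (431 − 456.75)² / 456.75 = 1.4517
  white-coated: (178 − 152.25)² / 152.25 = 4.3551
χ² = 1.4517 + 4.3551 = 5.8068 ≈ 5.807
Degrees of freedom = 2 − 1 = 1; critical value at α = 0.05 is 3.841.
Since 5.807 > 3.841, we reject the null hypothesis — the data do not fit the 3:1 ratio.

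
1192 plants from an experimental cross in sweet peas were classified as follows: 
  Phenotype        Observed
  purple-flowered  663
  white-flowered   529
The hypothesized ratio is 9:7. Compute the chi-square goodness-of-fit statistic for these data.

Under the 9:7 hypothesis (Σ ratio = 16, N = 1192):
  purple-flowered: 1192 × 9/16 = 670.5
  white-flowered: 1192 × 7/16 = 521.5
χ² = Σ (O − E)² / E
  purple-flowered: (663 − 670.5)² / 670.5 = 0.0839
  white-flowered: (529 − 521.5)² / 521.5 = 0.1079
χ² = 0.0839 + 0.1079 = 0.1918 ≈ 0.192

0.192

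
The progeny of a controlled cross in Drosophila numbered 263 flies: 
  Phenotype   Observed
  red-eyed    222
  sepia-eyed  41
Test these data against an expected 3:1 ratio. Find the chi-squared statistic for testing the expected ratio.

Total ratio parts = 4. Expected numbers out of 263:
  red-eyed: 263 × 3/4 = 197.25
  sepia-eyed: 263 × 1/4 = 65.75
χ² = Σ (O − E)² / E
  red-eyed: (222 − 197.25)² / 197.25 = 3.1055
  sepia-eyed: (41 − 65.75)² / 65.75 = 9.3165
χ² = 3.1055 + 9.3165 = 12.422

12.422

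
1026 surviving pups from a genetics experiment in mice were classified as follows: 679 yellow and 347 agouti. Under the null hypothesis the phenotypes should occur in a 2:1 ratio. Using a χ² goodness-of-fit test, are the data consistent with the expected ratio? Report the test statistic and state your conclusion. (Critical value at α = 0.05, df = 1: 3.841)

Expected counts for N = 1026 under a 2:1 ratio (total parts = 3):
  yellow: 1026 × 2/3 = 684
  agouti: 1026 × 1/3 = 342
χ² = Σ (O − E)² / E
  yellow: (679 − 684)² / 684 = 0.0365
  agouti: (347 − 342)² / 342 = 0.0731
χ² = 0.0365 + 0.0731 = 0.1096 ≈ 0.110
Degrees of freedom = 2 − 1 = 1; critical value at α = 0.05 is 3.841.
Since 0.110 < 3.841, we fail to reject the null hypothesis — the data are consistent with the 2:1 ratio.

0.110; consistent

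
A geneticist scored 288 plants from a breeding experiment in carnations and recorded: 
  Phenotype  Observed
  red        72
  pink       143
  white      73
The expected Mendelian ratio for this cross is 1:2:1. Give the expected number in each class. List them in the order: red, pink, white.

72, 144, 72

The 1:2:1 ratio has 4 parts, so with N = 288 the expected counts are:
  red: 288 × 1/4 = 72
  pink: 288 × 2/4 = 144
  white: 288 × 1/4 = 72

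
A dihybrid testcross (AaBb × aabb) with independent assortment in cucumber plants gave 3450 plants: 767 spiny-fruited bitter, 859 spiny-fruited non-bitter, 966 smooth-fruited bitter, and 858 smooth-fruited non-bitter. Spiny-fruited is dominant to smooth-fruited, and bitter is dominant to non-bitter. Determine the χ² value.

A dihybrid testcross with independent assortment gives a 1:1:1:1 ratio.
Under the 1:1:1:1 hypothesis (Σ ratio = 4, N = 3450):
  spiny-fruited bitter: 3450 × 1/4 = 862.5
  spiny-fruited non-bitter: 3450 × 1/4 = 862.5
  smooth-fruited bitter: 3450 × 1/4 = 862.5
  smooth-fruited non-bitter: 3450 × 1/4 = 862.5
χ² = Σ (O − E)² / E
  spiny-fruited bitter: (767 − 862.5)² / 862.5 = 10.5742
  spiny-fruited non-bitter: (859 − 862.5)² / 862.5 = 0.0142
  smooth-fruited bitter: (966 − 862.5)² / 862.5 = 12.4200
  smooth-fruited non-bitter: (858 − 862.5)² / 862.5 = 0.0235
χ² = 10.5742 + 0.0142 + 12.4200 + 0.0235 = 23.0319 ≈ 23.032

23.032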